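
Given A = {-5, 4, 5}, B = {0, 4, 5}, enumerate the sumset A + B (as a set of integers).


A + B = {a + b : a ∈ A, b ∈ B}.
Enumerate all |A|·|B| = 3·3 = 9 pairs (a, b) and collect distinct sums.
a = -5: -5+0=-5, -5+4=-1, -5+5=0
a = 4: 4+0=4, 4+4=8, 4+5=9
a = 5: 5+0=5, 5+4=9, 5+5=10
Collecting distinct sums: A + B = {-5, -1, 0, 4, 5, 8, 9, 10}
|A + B| = 8

A + B = {-5, -1, 0, 4, 5, 8, 9, 10}


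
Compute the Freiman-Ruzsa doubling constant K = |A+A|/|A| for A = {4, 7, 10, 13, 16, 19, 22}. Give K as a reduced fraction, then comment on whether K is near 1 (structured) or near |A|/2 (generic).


|A| = 7.
Compute A + A by enumerating all 49 pairs.
A + A = {8, 11, 14, 17, 20, 23, 26, 29, 32, 35, 38, 41, 44}, so |A + A| = 13.
K = |A + A| / |A| = 13/7 (already in lowest terms) ≈ 1.8571.
Reference: AP of size 7 gives K = 13/7 ≈ 1.8571; a fully generic set of size 7 gives K ≈ 4.0000.

|A| = 7, |A + A| = 13, K = 13/7.


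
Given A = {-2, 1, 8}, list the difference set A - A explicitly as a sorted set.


A - A = {a - a' : a, a' ∈ A}.
Compute a - a' for each ordered pair (a, a'):
a = -2: -2--2=0, -2-1=-3, -2-8=-10
a = 1: 1--2=3, 1-1=0, 1-8=-7
a = 8: 8--2=10, 8-1=7, 8-8=0
Collecting distinct values (and noting 0 appears from a-a):
A - A = {-10, -7, -3, 0, 3, 7, 10}
|A - A| = 7

A - A = {-10, -7, -3, 0, 3, 7, 10}


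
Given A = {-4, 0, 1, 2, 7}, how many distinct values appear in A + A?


A + A = {a + a' : a, a' ∈ A}; |A| = 5.
General bounds: 2|A| - 1 ≤ |A + A| ≤ |A|(|A|+1)/2, i.e. 9 ≤ |A + A| ≤ 15.
Lower bound 2|A|-1 is attained iff A is an arithmetic progression.
Enumerate sums a + a' for a ≤ a' (symmetric, so this suffices):
a = -4: -4+-4=-8, -4+0=-4, -4+1=-3, -4+2=-2, -4+7=3
a = 0: 0+0=0, 0+1=1, 0+2=2, 0+7=7
a = 1: 1+1=2, 1+2=3, 1+7=8
a = 2: 2+2=4, 2+7=9
a = 7: 7+7=14
Distinct sums: {-8, -4, -3, -2, 0, 1, 2, 3, 4, 7, 8, 9, 14}
|A + A| = 13

|A + A| = 13


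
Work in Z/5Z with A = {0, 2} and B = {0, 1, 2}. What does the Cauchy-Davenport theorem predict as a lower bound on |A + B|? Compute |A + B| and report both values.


Cauchy-Davenport: |A + B| ≥ min(p, |A| + |B| - 1) for A, B nonempty in Z/pZ.
|A| = 2, |B| = 3, p = 5.
CD lower bound = min(5, 2 + 3 - 1) = min(5, 4) = 4.
Compute A + B mod 5 directly:
a = 0: 0+0=0, 0+1=1, 0+2=2
a = 2: 2+0=2, 2+1=3, 2+2=4
A + B = {0, 1, 2, 3, 4}, so |A + B| = 5.
Verify: 5 ≥ 4? Yes ✓.

CD lower bound = 4, actual |A + B| = 5.


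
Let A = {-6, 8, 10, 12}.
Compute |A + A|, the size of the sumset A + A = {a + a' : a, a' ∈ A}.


A + A = {a + a' : a, a' ∈ A}; |A| = 4.
General bounds: 2|A| - 1 ≤ |A + A| ≤ |A|(|A|+1)/2, i.e. 7 ≤ |A + A| ≤ 10.
Lower bound 2|A|-1 is attained iff A is an arithmetic progression.
Enumerate sums a + a' for a ≤ a' (symmetric, so this suffices):
a = -6: -6+-6=-12, -6+8=2, -6+10=4, -6+12=6
a = 8: 8+8=16, 8+10=18, 8+12=20
a = 10: 10+10=20, 10+12=22
a = 12: 12+12=24
Distinct sums: {-12, 2, 4, 6, 16, 18, 20, 22, 24}
|A + A| = 9

|A + A| = 9


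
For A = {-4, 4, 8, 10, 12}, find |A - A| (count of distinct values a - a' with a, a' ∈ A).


A - A = {a - a' : a, a' ∈ A}; |A| = 5.
Bounds: 2|A|-1 ≤ |A - A| ≤ |A|² - |A| + 1, i.e. 9 ≤ |A - A| ≤ 21.
Note: 0 ∈ A - A always (from a - a). The set is symmetric: if d ∈ A - A then -d ∈ A - A.
Enumerate nonzero differences d = a - a' with a > a' (then include -d):
Positive differences: {2, 4, 6, 8, 12, 14, 16}
Full difference set: {0} ∪ (positive diffs) ∪ (negative diffs).
|A - A| = 1 + 2·7 = 15 (matches direct enumeration: 15).

|A - A| = 15


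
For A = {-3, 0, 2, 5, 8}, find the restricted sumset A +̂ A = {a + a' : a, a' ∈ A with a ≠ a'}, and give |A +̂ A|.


Restricted sumset: A +̂ A = {a + a' : a ∈ A, a' ∈ A, a ≠ a'}.
Equivalently, take A + A and drop any sum 2a that is achievable ONLY as a + a for a ∈ A (i.e. sums representable only with equal summands).
Enumerate pairs (a, a') with a < a' (symmetric, so each unordered pair gives one sum; this covers all a ≠ a'):
  -3 + 0 = -3
  -3 + 2 = -1
  -3 + 5 = 2
  -3 + 8 = 5
  0 + 2 = 2
  0 + 5 = 5
  0 + 8 = 8
  2 + 5 = 7
  2 + 8 = 10
  5 + 8 = 13
Collected distinct sums: {-3, -1, 2, 5, 7, 8, 10, 13}
|A +̂ A| = 8
(Reference bound: |A +̂ A| ≥ 2|A| - 3 for |A| ≥ 2, with |A| = 5 giving ≥ 7.)

|A +̂ A| = 8


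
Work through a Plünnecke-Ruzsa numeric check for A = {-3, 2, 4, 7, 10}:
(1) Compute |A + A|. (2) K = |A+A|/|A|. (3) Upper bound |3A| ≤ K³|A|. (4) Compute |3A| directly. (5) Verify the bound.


|A| = 5.
Step 1: Compute A + A by enumerating all 25 pairs.
A + A = {-6, -1, 1, 4, 6, 7, 8, 9, 11, 12, 14, 17, 20}, so |A + A| = 13.
Step 2: Doubling constant K = |A + A|/|A| = 13/5 = 13/5 ≈ 2.6000.
Step 3: Plünnecke-Ruzsa gives |3A| ≤ K³·|A| = (2.6000)³ · 5 ≈ 87.8800.
Step 4: Compute 3A = A + A + A directly by enumerating all triples (a,b,c) ∈ A³; |3A| = 25.
Step 5: Check 25 ≤ 87.8800? Yes ✓.

K = 13/5, Plünnecke-Ruzsa bound K³|A| ≈ 87.8800, |3A| = 25, inequality holds.


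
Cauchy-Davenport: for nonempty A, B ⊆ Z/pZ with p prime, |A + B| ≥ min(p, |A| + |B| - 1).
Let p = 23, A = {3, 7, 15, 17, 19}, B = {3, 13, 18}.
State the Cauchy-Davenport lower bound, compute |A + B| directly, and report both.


Cauchy-Davenport: |A + B| ≥ min(p, |A| + |B| - 1) for A, B nonempty in Z/pZ.
|A| = 5, |B| = 3, p = 23.
CD lower bound = min(23, 5 + 3 - 1) = min(23, 7) = 7.
Compute A + B mod 23 directly:
a = 3: 3+3=6, 3+13=16, 3+18=21
a = 7: 7+3=10, 7+13=20, 7+18=2
a = 15: 15+3=18, 15+13=5, 15+18=10
a = 17: 17+3=20, 17+13=7, 17+18=12
a = 19: 19+3=22, 19+13=9, 19+18=14
A + B = {2, 5, 6, 7, 9, 10, 12, 14, 16, 18, 20, 21, 22}, so |A + B| = 13.
Verify: 13 ≥ 7? Yes ✓.

CD lower bound = 7, actual |A + B| = 13.


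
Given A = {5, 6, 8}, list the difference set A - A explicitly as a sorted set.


A - A = {a - a' : a, a' ∈ A}.
Compute a - a' for each ordered pair (a, a'):
a = 5: 5-5=0, 5-6=-1, 5-8=-3
a = 6: 6-5=1, 6-6=0, 6-8=-2
a = 8: 8-5=3, 8-6=2, 8-8=0
Collecting distinct values (and noting 0 appears from a-a):
A - A = {-3, -2, -1, 0, 1, 2, 3}
|A - A| = 7

A - A = {-3, -2, -1, 0, 1, 2, 3}


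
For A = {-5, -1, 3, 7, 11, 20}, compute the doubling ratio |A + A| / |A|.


|A| = 6.
Compute A + A by enumerating all 36 pairs.
A + A = {-10, -6, -2, 2, 6, 10, 14, 15, 18, 19, 22, 23, 27, 31, 40}, so |A + A| = 15.
K = |A + A| / |A| = 15/6 = 5/2 ≈ 2.5000.
Reference: AP of size 6 gives K = 11/6 ≈ 1.8333; a fully generic set of size 6 gives K ≈ 3.5000.

|A| = 6, |A + A| = 15, K = 15/6 = 5/2.


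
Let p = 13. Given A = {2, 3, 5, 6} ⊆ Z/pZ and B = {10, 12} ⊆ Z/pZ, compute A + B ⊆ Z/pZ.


Work in Z/13Z: reduce every sum a + b modulo 13.
Enumerate all 8 pairs:
a = 2: 2+10=12, 2+12=1
a = 3: 3+10=0, 3+12=2
a = 5: 5+10=2, 5+12=4
a = 6: 6+10=3, 6+12=5
Distinct residues collected: {0, 1, 2, 3, 4, 5, 12}
|A + B| = 7 (out of 13 total residues).

A + B = {0, 1, 2, 3, 4, 5, 12}


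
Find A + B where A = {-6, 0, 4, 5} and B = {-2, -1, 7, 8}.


A + B = {a + b : a ∈ A, b ∈ B}.
Enumerate all |A|·|B| = 4·4 = 16 pairs (a, b) and collect distinct sums.
a = -6: -6+-2=-8, -6+-1=-7, -6+7=1, -6+8=2
a = 0: 0+-2=-2, 0+-1=-1, 0+7=7, 0+8=8
a = 4: 4+-2=2, 4+-1=3, 4+7=11, 4+8=12
a = 5: 5+-2=3, 5+-1=4, 5+7=12, 5+8=13
Collecting distinct sums: A + B = {-8, -7, -2, -1, 1, 2, 3, 4, 7, 8, 11, 12, 13}
|A + B| = 13

A + B = {-8, -7, -2, -1, 1, 2, 3, 4, 7, 8, 11, 12, 13}


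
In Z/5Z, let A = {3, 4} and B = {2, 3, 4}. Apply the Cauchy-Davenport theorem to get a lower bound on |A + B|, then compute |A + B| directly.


Cauchy-Davenport: |A + B| ≥ min(p, |A| + |B| - 1) for A, B nonempty in Z/pZ.
|A| = 2, |B| = 3, p = 5.
CD lower bound = min(5, 2 + 3 - 1) = min(5, 4) = 4.
Compute A + B mod 5 directly:
a = 3: 3+2=0, 3+3=1, 3+4=2
a = 4: 4+2=1, 4+3=2, 4+4=3
A + B = {0, 1, 2, 3}, so |A + B| = 4.
Verify: 4 ≥ 4? Yes ✓.

CD lower bound = 4, actual |A + B| = 4.


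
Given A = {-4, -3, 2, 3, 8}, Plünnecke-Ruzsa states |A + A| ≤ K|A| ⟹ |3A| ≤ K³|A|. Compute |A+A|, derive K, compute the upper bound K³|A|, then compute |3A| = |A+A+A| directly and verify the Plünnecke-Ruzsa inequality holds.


|A| = 5.
Step 1: Compute A + A by enumerating all 25 pairs.
A + A = {-8, -7, -6, -2, -1, 0, 4, 5, 6, 10, 11, 16}, so |A + A| = 12.
Step 2: Doubling constant K = |A + A|/|A| = 12/5 = 12/5 ≈ 2.4000.
Step 3: Plünnecke-Ruzsa gives |3A| ≤ K³·|A| = (2.4000)³ · 5 ≈ 69.1200.
Step 4: Compute 3A = A + A + A directly by enumerating all triples (a,b,c) ∈ A³; |3A| = 22.
Step 5: Check 22 ≤ 69.1200? Yes ✓.

K = 12/5, Plünnecke-Ruzsa bound K³|A| ≈ 69.1200, |3A| = 22, inequality holds.


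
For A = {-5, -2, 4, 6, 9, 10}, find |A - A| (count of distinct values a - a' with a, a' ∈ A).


A - A = {a - a' : a, a' ∈ A}; |A| = 6.
Bounds: 2|A|-1 ≤ |A - A| ≤ |A|² - |A| + 1, i.e. 11 ≤ |A - A| ≤ 31.
Note: 0 ∈ A - A always (from a - a). The set is symmetric: if d ∈ A - A then -d ∈ A - A.
Enumerate nonzero differences d = a - a' with a > a' (then include -d):
Positive differences: {1, 2, 3, 4, 5, 6, 8, 9, 11, 12, 14, 15}
Full difference set: {0} ∪ (positive diffs) ∪ (negative diffs).
|A - A| = 1 + 2·12 = 25 (matches direct enumeration: 25).

|A - A| = 25


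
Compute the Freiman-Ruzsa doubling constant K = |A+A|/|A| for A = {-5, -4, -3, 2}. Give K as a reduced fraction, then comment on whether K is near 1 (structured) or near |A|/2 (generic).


|A| = 4.
Compute A + A by enumerating all 16 pairs.
A + A = {-10, -9, -8, -7, -6, -3, -2, -1, 4}, so |A + A| = 9.
K = |A + A| / |A| = 9/4 (already in lowest terms) ≈ 2.2500.
Reference: AP of size 4 gives K = 7/4 ≈ 1.7500; a fully generic set of size 4 gives K ≈ 2.5000.

|A| = 4, |A + A| = 9, K = 9/4.


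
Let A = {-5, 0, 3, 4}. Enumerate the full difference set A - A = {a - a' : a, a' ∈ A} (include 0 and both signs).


A - A = {a - a' : a, a' ∈ A}.
Compute a - a' for each ordered pair (a, a'):
a = -5: -5--5=0, -5-0=-5, -5-3=-8, -5-4=-9
a = 0: 0--5=5, 0-0=0, 0-3=-3, 0-4=-4
a = 3: 3--5=8, 3-0=3, 3-3=0, 3-4=-1
a = 4: 4--5=9, 4-0=4, 4-3=1, 4-4=0
Collecting distinct values (and noting 0 appears from a-a):
A - A = {-9, -8, -5, -4, -3, -1, 0, 1, 3, 4, 5, 8, 9}
|A - A| = 13

A - A = {-9, -8, -5, -4, -3, -1, 0, 1, 3, 4, 5, 8, 9}


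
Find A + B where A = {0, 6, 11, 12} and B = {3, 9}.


A + B = {a + b : a ∈ A, b ∈ B}.
Enumerate all |A|·|B| = 4·2 = 8 pairs (a, b) and collect distinct sums.
a = 0: 0+3=3, 0+9=9
a = 6: 6+3=9, 6+9=15
a = 11: 11+3=14, 11+9=20
a = 12: 12+3=15, 12+9=21
Collecting distinct sums: A + B = {3, 9, 14, 15, 20, 21}
|A + B| = 6

A + B = {3, 9, 14, 15, 20, 21}


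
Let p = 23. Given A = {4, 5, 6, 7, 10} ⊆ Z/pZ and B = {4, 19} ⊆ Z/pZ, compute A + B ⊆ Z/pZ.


Work in Z/23Z: reduce every sum a + b modulo 23.
Enumerate all 10 pairs:
a = 4: 4+4=8, 4+19=0
a = 5: 5+4=9, 5+19=1
a = 6: 6+4=10, 6+19=2
a = 7: 7+4=11, 7+19=3
a = 10: 10+4=14, 10+19=6
Distinct residues collected: {0, 1, 2, 3, 6, 8, 9, 10, 11, 14}
|A + B| = 10 (out of 23 total residues).

A + B = {0, 1, 2, 3, 6, 8, 9, 10, 11, 14}


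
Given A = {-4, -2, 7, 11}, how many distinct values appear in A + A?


A + A = {a + a' : a, a' ∈ A}; |A| = 4.
General bounds: 2|A| - 1 ≤ |A + A| ≤ |A|(|A|+1)/2, i.e. 7 ≤ |A + A| ≤ 10.
Lower bound 2|A|-1 is attained iff A is an arithmetic progression.
Enumerate sums a + a' for a ≤ a' (symmetric, so this suffices):
a = -4: -4+-4=-8, -4+-2=-6, -4+7=3, -4+11=7
a = -2: -2+-2=-4, -2+7=5, -2+11=9
a = 7: 7+7=14, 7+11=18
a = 11: 11+11=22
Distinct sums: {-8, -6, -4, 3, 5, 7, 9, 14, 18, 22}
|A + A| = 10

|A + A| = 10


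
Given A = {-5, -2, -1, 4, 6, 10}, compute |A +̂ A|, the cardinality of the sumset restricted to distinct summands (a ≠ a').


Restricted sumset: A +̂ A = {a + a' : a ∈ A, a' ∈ A, a ≠ a'}.
Equivalently, take A + A and drop any sum 2a that is achievable ONLY as a + a for a ∈ A (i.e. sums representable only with equal summands).
Enumerate pairs (a, a') with a < a' (symmetric, so each unordered pair gives one sum; this covers all a ≠ a'):
  -5 + -2 = -7
  -5 + -1 = -6
  -5 + 4 = -1
  -5 + 6 = 1
  -5 + 10 = 5
  -2 + -1 = -3
  -2 + 4 = 2
  -2 + 6 = 4
  -2 + 10 = 8
  -1 + 4 = 3
  -1 + 6 = 5
  -1 + 10 = 9
  4 + 6 = 10
  4 + 10 = 14
  6 + 10 = 16
Collected distinct sums: {-7, -6, -3, -1, 1, 2, 3, 4, 5, 8, 9, 10, 14, 16}
|A +̂ A| = 14
(Reference bound: |A +̂ A| ≥ 2|A| - 3 for |A| ≥ 2, with |A| = 6 giving ≥ 9.)

|A +̂ A| = 14


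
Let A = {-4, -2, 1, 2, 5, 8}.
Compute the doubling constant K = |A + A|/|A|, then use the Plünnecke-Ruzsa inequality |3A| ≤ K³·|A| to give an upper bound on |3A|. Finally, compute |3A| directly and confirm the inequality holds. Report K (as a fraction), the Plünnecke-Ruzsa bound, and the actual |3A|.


|A| = 6.
Step 1: Compute A + A by enumerating all 36 pairs.
A + A = {-8, -6, -4, -3, -2, -1, 0, 1, 2, 3, 4, 6, 7, 9, 10, 13, 16}, so |A + A| = 17.
Step 2: Doubling constant K = |A + A|/|A| = 17/6 = 17/6 ≈ 2.8333.
Step 3: Plünnecke-Ruzsa gives |3A| ≤ K³·|A| = (2.8333)³ · 6 ≈ 136.4722.
Step 4: Compute 3A = A + A + A directly by enumerating all triples (a,b,c) ∈ A³; |3A| = 29.
Step 5: Check 29 ≤ 136.4722? Yes ✓.

K = 17/6, Plünnecke-Ruzsa bound K³|A| ≈ 136.4722, |3A| = 29, inequality holds.


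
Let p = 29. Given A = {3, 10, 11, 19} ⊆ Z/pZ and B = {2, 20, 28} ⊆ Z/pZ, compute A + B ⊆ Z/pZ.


Work in Z/29Z: reduce every sum a + b modulo 29.
Enumerate all 12 pairs:
a = 3: 3+2=5, 3+20=23, 3+28=2
a = 10: 10+2=12, 10+20=1, 10+28=9
a = 11: 11+2=13, 11+20=2, 11+28=10
a = 19: 19+2=21, 19+20=10, 19+28=18
Distinct residues collected: {1, 2, 5, 9, 10, 12, 13, 18, 21, 23}
|A + B| = 10 (out of 29 total residues).

A + B = {1, 2, 5, 9, 10, 12, 13, 18, 21, 23}


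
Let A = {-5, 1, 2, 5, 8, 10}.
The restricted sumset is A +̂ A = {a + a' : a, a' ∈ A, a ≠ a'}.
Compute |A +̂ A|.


Restricted sumset: A +̂ A = {a + a' : a ∈ A, a' ∈ A, a ≠ a'}.
Equivalently, take A + A and drop any sum 2a that is achievable ONLY as a + a for a ∈ A (i.e. sums representable only with equal summands).
Enumerate pairs (a, a') with a < a' (symmetric, so each unordered pair gives one sum; this covers all a ≠ a'):
  -5 + 1 = -4
  -5 + 2 = -3
  -5 + 5 = 0
  -5 + 8 = 3
  -5 + 10 = 5
  1 + 2 = 3
  1 + 5 = 6
  1 + 8 = 9
  1 + 10 = 11
  2 + 5 = 7
  2 + 8 = 10
  2 + 10 = 12
  5 + 8 = 13
  5 + 10 = 15
  8 + 10 = 18
Collected distinct sums: {-4, -3, 0, 3, 5, 6, 7, 9, 10, 11, 12, 13, 15, 18}
|A +̂ A| = 14
(Reference bound: |A +̂ A| ≥ 2|A| - 3 for |A| ≥ 2, with |A| = 6 giving ≥ 9.)

|A +̂ A| = 14


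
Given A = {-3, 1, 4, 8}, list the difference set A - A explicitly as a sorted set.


A - A = {a - a' : a, a' ∈ A}.
Compute a - a' for each ordered pair (a, a'):
a = -3: -3--3=0, -3-1=-4, -3-4=-7, -3-8=-11
a = 1: 1--3=4, 1-1=0, 1-4=-3, 1-8=-7
a = 4: 4--3=7, 4-1=3, 4-4=0, 4-8=-4
a = 8: 8--3=11, 8-1=7, 8-4=4, 8-8=0
Collecting distinct values (and noting 0 appears from a-a):
A - A = {-11, -7, -4, -3, 0, 3, 4, 7, 11}
|A - A| = 9

A - A = {-11, -7, -4, -3, 0, 3, 4, 7, 11}


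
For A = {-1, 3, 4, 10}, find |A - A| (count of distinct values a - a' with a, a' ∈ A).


A - A = {a - a' : a, a' ∈ A}; |A| = 4.
Bounds: 2|A|-1 ≤ |A - A| ≤ |A|² - |A| + 1, i.e. 7 ≤ |A - A| ≤ 13.
Note: 0 ∈ A - A always (from a - a). The set is symmetric: if d ∈ A - A then -d ∈ A - A.
Enumerate nonzero differences d = a - a' with a > a' (then include -d):
Positive differences: {1, 4, 5, 6, 7, 11}
Full difference set: {0} ∪ (positive diffs) ∪ (negative diffs).
|A - A| = 1 + 2·6 = 13 (matches direct enumeration: 13).

|A - A| = 13


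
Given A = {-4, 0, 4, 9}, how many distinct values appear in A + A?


A + A = {a + a' : a, a' ∈ A}; |A| = 4.
General bounds: 2|A| - 1 ≤ |A + A| ≤ |A|(|A|+1)/2, i.e. 7 ≤ |A + A| ≤ 10.
Lower bound 2|A|-1 is attained iff A is an arithmetic progression.
Enumerate sums a + a' for a ≤ a' (symmetric, so this suffices):
a = -4: -4+-4=-8, -4+0=-4, -4+4=0, -4+9=5
a = 0: 0+0=0, 0+4=4, 0+9=9
a = 4: 4+4=8, 4+9=13
a = 9: 9+9=18
Distinct sums: {-8, -4, 0, 4, 5, 8, 9, 13, 18}
|A + A| = 9

|A + A| = 9


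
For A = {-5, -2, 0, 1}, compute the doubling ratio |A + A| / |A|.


|A| = 4.
Compute A + A by enumerating all 16 pairs.
A + A = {-10, -7, -5, -4, -2, -1, 0, 1, 2}, so |A + A| = 9.
K = |A + A| / |A| = 9/4 (already in lowest terms) ≈ 2.2500.
Reference: AP of size 4 gives K = 7/4 ≈ 1.7500; a fully generic set of size 4 gives K ≈ 2.5000.

|A| = 4, |A + A| = 9, K = 9/4.


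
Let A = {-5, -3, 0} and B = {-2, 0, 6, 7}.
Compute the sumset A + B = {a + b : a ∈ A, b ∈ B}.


A + B = {a + b : a ∈ A, b ∈ B}.
Enumerate all |A|·|B| = 3·4 = 12 pairs (a, b) and collect distinct sums.
a = -5: -5+-2=-7, -5+0=-5, -5+6=1, -5+7=2
a = -3: -3+-2=-5, -3+0=-3, -3+6=3, -3+7=4
a = 0: 0+-2=-2, 0+0=0, 0+6=6, 0+7=7
Collecting distinct sums: A + B = {-7, -5, -3, -2, 0, 1, 2, 3, 4, 6, 7}
|A + B| = 11

A + B = {-7, -5, -3, -2, 0, 1, 2, 3, 4, 6, 7}


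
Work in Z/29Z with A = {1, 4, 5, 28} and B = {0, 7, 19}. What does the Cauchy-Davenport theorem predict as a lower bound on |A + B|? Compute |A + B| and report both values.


Cauchy-Davenport: |A + B| ≥ min(p, |A| + |B| - 1) for A, B nonempty in Z/pZ.
|A| = 4, |B| = 3, p = 29.
CD lower bound = min(29, 4 + 3 - 1) = min(29, 6) = 6.
Compute A + B mod 29 directly:
a = 1: 1+0=1, 1+7=8, 1+19=20
a = 4: 4+0=4, 4+7=11, 4+19=23
a = 5: 5+0=5, 5+7=12, 5+19=24
a = 28: 28+0=28, 28+7=6, 28+19=18
A + B = {1, 4, 5, 6, 8, 11, 12, 18, 20, 23, 24, 28}, so |A + B| = 12.
Verify: 12 ≥ 6? Yes ✓.

CD lower bound = 6, actual |A + B| = 12.


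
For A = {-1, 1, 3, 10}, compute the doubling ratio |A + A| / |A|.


|A| = 4.
Compute A + A by enumerating all 16 pairs.
A + A = {-2, 0, 2, 4, 6, 9, 11, 13, 20}, so |A + A| = 9.
K = |A + A| / |A| = 9/4 (already in lowest terms) ≈ 2.2500.
Reference: AP of size 4 gives K = 7/4 ≈ 1.7500; a fully generic set of size 4 gives K ≈ 2.5000.

|A| = 4, |A + A| = 9, K = 9/4.


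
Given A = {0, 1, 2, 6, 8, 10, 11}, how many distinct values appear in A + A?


A + A = {a + a' : a, a' ∈ A}; |A| = 7.
General bounds: 2|A| - 1 ≤ |A + A| ≤ |A|(|A|+1)/2, i.e. 13 ≤ |A + A| ≤ 28.
Lower bound 2|A|-1 is attained iff A is an arithmetic progression.
Enumerate sums a + a' for a ≤ a' (symmetric, so this suffices):
a = 0: 0+0=0, 0+1=1, 0+2=2, 0+6=6, 0+8=8, 0+10=10, 0+11=11
a = 1: 1+1=2, 1+2=3, 1+6=7, 1+8=9, 1+10=11, 1+11=12
a = 2: 2+2=4, 2+6=8, 2+8=10, 2+10=12, 2+11=13
a = 6: 6+6=12, 6+8=14, 6+10=16, 6+11=17
a = 8: 8+8=16, 8+10=18, 8+11=19
a = 10: 10+10=20, 10+11=21
a = 11: 11+11=22
Distinct sums: {0, 1, 2, 3, 4, 6, 7, 8, 9, 10, 11, 12, 13, 14, 16, 17, 18, 19, 20, 21, 22}
|A + A| = 21

|A + A| = 21


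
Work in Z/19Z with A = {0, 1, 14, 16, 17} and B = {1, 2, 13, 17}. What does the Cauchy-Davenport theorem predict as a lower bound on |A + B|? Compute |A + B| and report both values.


Cauchy-Davenport: |A + B| ≥ min(p, |A| + |B| - 1) for A, B nonempty in Z/pZ.
|A| = 5, |B| = 4, p = 19.
CD lower bound = min(19, 5 + 4 - 1) = min(19, 8) = 8.
Compute A + B mod 19 directly:
a = 0: 0+1=1, 0+2=2, 0+13=13, 0+17=17
a = 1: 1+1=2, 1+2=3, 1+13=14, 1+17=18
a = 14: 14+1=15, 14+2=16, 14+13=8, 14+17=12
a = 16: 16+1=17, 16+2=18, 16+13=10, 16+17=14
a = 17: 17+1=18, 17+2=0, 17+13=11, 17+17=15
A + B = {0, 1, 2, 3, 8, 10, 11, 12, 13, 14, 15, 16, 17, 18}, so |A + B| = 14.
Verify: 14 ≥ 8? Yes ✓.

CD lower bound = 8, actual |A + B| = 14.


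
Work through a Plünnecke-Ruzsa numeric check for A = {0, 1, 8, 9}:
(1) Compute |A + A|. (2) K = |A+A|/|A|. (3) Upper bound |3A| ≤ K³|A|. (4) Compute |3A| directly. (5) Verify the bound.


|A| = 4.
Step 1: Compute A + A by enumerating all 16 pairs.
A + A = {0, 1, 2, 8, 9, 10, 16, 17, 18}, so |A + A| = 9.
Step 2: Doubling constant K = |A + A|/|A| = 9/4 = 9/4 ≈ 2.2500.
Step 3: Plünnecke-Ruzsa gives |3A| ≤ K³·|A| = (2.2500)³ · 4 ≈ 45.5625.
Step 4: Compute 3A = A + A + A directly by enumerating all triples (a,b,c) ∈ A³; |3A| = 16.
Step 5: Check 16 ≤ 45.5625? Yes ✓.

K = 9/4, Plünnecke-Ruzsa bound K³|A| ≈ 45.5625, |3A| = 16, inequality holds.


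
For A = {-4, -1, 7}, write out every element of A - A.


A - A = {a - a' : a, a' ∈ A}.
Compute a - a' for each ordered pair (a, a'):
a = -4: -4--4=0, -4--1=-3, -4-7=-11
a = -1: -1--4=3, -1--1=0, -1-7=-8
a = 7: 7--4=11, 7--1=8, 7-7=0
Collecting distinct values (and noting 0 appears from a-a):
A - A = {-11, -8, -3, 0, 3, 8, 11}
|A - A| = 7

A - A = {-11, -8, -3, 0, 3, 8, 11}


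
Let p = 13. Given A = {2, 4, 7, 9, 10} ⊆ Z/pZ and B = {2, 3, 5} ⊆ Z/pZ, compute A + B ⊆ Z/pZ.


Work in Z/13Z: reduce every sum a + b modulo 13.
Enumerate all 15 pairs:
a = 2: 2+2=4, 2+3=5, 2+5=7
a = 4: 4+2=6, 4+3=7, 4+5=9
a = 7: 7+2=9, 7+3=10, 7+5=12
a = 9: 9+2=11, 9+3=12, 9+5=1
a = 10: 10+2=12, 10+3=0, 10+5=2
Distinct residues collected: {0, 1, 2, 4, 5, 6, 7, 9, 10, 11, 12}
|A + B| = 11 (out of 13 total residues).

A + B = {0, 1, 2, 4, 5, 6, 7, 9, 10, 11, 12}


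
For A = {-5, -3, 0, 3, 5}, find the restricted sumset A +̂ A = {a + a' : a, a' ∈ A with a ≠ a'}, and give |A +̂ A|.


Restricted sumset: A +̂ A = {a + a' : a ∈ A, a' ∈ A, a ≠ a'}.
Equivalently, take A + A and drop any sum 2a that is achievable ONLY as a + a for a ∈ A (i.e. sums representable only with equal summands).
Enumerate pairs (a, a') with a < a' (symmetric, so each unordered pair gives one sum; this covers all a ≠ a'):
  -5 + -3 = -8
  -5 + 0 = -5
  -5 + 3 = -2
  -5 + 5 = 0
  -3 + 0 = -3
  -3 + 3 = 0
  -3 + 5 = 2
  0 + 3 = 3
  0 + 5 = 5
  3 + 5 = 8
Collected distinct sums: {-8, -5, -3, -2, 0, 2, 3, 5, 8}
|A +̂ A| = 9
(Reference bound: |A +̂ A| ≥ 2|A| - 3 for |A| ≥ 2, with |A| = 5 giving ≥ 7.)

|A +̂ A| = 9


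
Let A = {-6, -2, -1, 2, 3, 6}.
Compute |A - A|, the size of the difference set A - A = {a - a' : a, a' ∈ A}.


A - A = {a - a' : a, a' ∈ A}; |A| = 6.
Bounds: 2|A|-1 ≤ |A - A| ≤ |A|² - |A| + 1, i.e. 11 ≤ |A - A| ≤ 31.
Note: 0 ∈ A - A always (from a - a). The set is symmetric: if d ∈ A - A then -d ∈ A - A.
Enumerate nonzero differences d = a - a' with a > a' (then include -d):
Positive differences: {1, 3, 4, 5, 7, 8, 9, 12}
Full difference set: {0} ∪ (positive diffs) ∪ (negative diffs).
|A - A| = 1 + 2·8 = 17 (matches direct enumeration: 17).

|A - A| = 17


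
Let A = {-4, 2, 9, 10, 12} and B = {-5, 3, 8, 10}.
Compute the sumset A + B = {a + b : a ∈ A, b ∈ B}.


A + B = {a + b : a ∈ A, b ∈ B}.
Enumerate all |A|·|B| = 5·4 = 20 pairs (a, b) and collect distinct sums.
a = -4: -4+-5=-9, -4+3=-1, -4+8=4, -4+10=6
a = 2: 2+-5=-3, 2+3=5, 2+8=10, 2+10=12
a = 9: 9+-5=4, 9+3=12, 9+8=17, 9+10=19
a = 10: 10+-5=5, 10+3=13, 10+8=18, 10+10=20
a = 12: 12+-5=7, 12+3=15, 12+8=20, 12+10=22
Collecting distinct sums: A + B = {-9, -3, -1, 4, 5, 6, 7, 10, 12, 13, 15, 17, 18, 19, 20, 22}
|A + B| = 16

A + B = {-9, -3, -1, 4, 5, 6, 7, 10, 12, 13, 15, 17, 18, 19, 20, 22}


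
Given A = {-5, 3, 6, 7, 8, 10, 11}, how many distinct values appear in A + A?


A + A = {a + a' : a, a' ∈ A}; |A| = 7.
General bounds: 2|A| - 1 ≤ |A + A| ≤ |A|(|A|+1)/2, i.e. 13 ≤ |A + A| ≤ 28.
Lower bound 2|A|-1 is attained iff A is an arithmetic progression.
Enumerate sums a + a' for a ≤ a' (symmetric, so this suffices):
a = -5: -5+-5=-10, -5+3=-2, -5+6=1, -5+7=2, -5+8=3, -5+10=5, -5+11=6
a = 3: 3+3=6, 3+6=9, 3+7=10, 3+8=11, 3+10=13, 3+11=14
a = 6: 6+6=12, 6+7=13, 6+8=14, 6+10=16, 6+11=17
a = 7: 7+7=14, 7+8=15, 7+10=17, 7+11=18
a = 8: 8+8=16, 8+10=18, 8+11=19
a = 10: 10+10=20, 10+11=21
a = 11: 11+11=22
Distinct sums: {-10, -2, 1, 2, 3, 5, 6, 9, 10, 11, 12, 13, 14, 15, 16, 17, 18, 19, 20, 21, 22}
|A + A| = 21

|A + A| = 21


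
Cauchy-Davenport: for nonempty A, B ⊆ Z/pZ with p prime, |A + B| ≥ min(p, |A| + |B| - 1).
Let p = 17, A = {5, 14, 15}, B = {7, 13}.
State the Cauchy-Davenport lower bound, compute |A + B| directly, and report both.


Cauchy-Davenport: |A + B| ≥ min(p, |A| + |B| - 1) for A, B nonempty in Z/pZ.
|A| = 3, |B| = 2, p = 17.
CD lower bound = min(17, 3 + 2 - 1) = min(17, 4) = 4.
Compute A + B mod 17 directly:
a = 5: 5+7=12, 5+13=1
a = 14: 14+7=4, 14+13=10
a = 15: 15+7=5, 15+13=11
A + B = {1, 4, 5, 10, 11, 12}, so |A + B| = 6.
Verify: 6 ≥ 4? Yes ✓.

CD lower bound = 4, actual |A + B| = 6.


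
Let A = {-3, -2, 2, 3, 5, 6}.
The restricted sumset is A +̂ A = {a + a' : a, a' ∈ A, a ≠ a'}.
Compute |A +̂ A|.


Restricted sumset: A +̂ A = {a + a' : a ∈ A, a' ∈ A, a ≠ a'}.
Equivalently, take A + A and drop any sum 2a that is achievable ONLY as a + a for a ∈ A (i.e. sums representable only with equal summands).
Enumerate pairs (a, a') with a < a' (symmetric, so each unordered pair gives one sum; this covers all a ≠ a'):
  -3 + -2 = -5
  -3 + 2 = -1
  -3 + 3 = 0
  -3 + 5 = 2
  -3 + 6 = 3
  -2 + 2 = 0
  -2 + 3 = 1
  -2 + 5 = 3
  -2 + 6 = 4
  2 + 3 = 5
  2 + 5 = 7
  2 + 6 = 8
  3 + 5 = 8
  3 + 6 = 9
  5 + 6 = 11
Collected distinct sums: {-5, -1, 0, 1, 2, 3, 4, 5, 7, 8, 9, 11}
|A +̂ A| = 12
(Reference bound: |A +̂ A| ≥ 2|A| - 3 for |A| ≥ 2, with |A| = 6 giving ≥ 9.)

|A +̂ A| = 12


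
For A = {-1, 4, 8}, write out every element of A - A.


A - A = {a - a' : a, a' ∈ A}.
Compute a - a' for each ordered pair (a, a'):
a = -1: -1--1=0, -1-4=-5, -1-8=-9
a = 4: 4--1=5, 4-4=0, 4-8=-4
a = 8: 8--1=9, 8-4=4, 8-8=0
Collecting distinct values (and noting 0 appears from a-a):
A - A = {-9, -5, -4, 0, 4, 5, 9}
|A - A| = 7

A - A = {-9, -5, -4, 0, 4, 5, 9}


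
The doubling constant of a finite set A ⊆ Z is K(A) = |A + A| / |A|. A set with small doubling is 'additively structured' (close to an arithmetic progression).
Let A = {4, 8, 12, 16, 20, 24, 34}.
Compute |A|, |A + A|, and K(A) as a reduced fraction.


|A| = 7.
Compute A + A by enumerating all 49 pairs.
A + A = {8, 12, 16, 20, 24, 28, 32, 36, 38, 40, 42, 44, 46, 48, 50, 54, 58, 68}, so |A + A| = 18.
K = |A + A| / |A| = 18/7 (already in lowest terms) ≈ 2.5714.
Reference: AP of size 7 gives K = 13/7 ≈ 1.8571; a fully generic set of size 7 gives K ≈ 4.0000.

|A| = 7, |A + A| = 18, K = 18/7.


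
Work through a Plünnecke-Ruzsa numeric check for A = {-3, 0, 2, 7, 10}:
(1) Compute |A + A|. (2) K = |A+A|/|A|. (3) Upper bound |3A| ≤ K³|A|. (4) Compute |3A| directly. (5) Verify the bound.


|A| = 5.
Step 1: Compute A + A by enumerating all 25 pairs.
A + A = {-6, -3, -1, 0, 2, 4, 7, 9, 10, 12, 14, 17, 20}, so |A + A| = 13.
Step 2: Doubling constant K = |A + A|/|A| = 13/5 = 13/5 ≈ 2.6000.
Step 3: Plünnecke-Ruzsa gives |3A| ≤ K³·|A| = (2.6000)³ · 5 ≈ 87.8800.
Step 4: Compute 3A = A + A + A directly by enumerating all triples (a,b,c) ∈ A³; |3A| = 25.
Step 5: Check 25 ≤ 87.8800? Yes ✓.

K = 13/5, Plünnecke-Ruzsa bound K³|A| ≈ 87.8800, |3A| = 25, inequality holds.


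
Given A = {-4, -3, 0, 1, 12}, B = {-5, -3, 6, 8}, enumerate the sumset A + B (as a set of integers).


A + B = {a + b : a ∈ A, b ∈ B}.
Enumerate all |A|·|B| = 5·4 = 20 pairs (a, b) and collect distinct sums.
a = -4: -4+-5=-9, -4+-3=-7, -4+6=2, -4+8=4
a = -3: -3+-5=-8, -3+-3=-6, -3+6=3, -3+8=5
a = 0: 0+-5=-5, 0+-3=-3, 0+6=6, 0+8=8
a = 1: 1+-5=-4, 1+-3=-2, 1+6=7, 1+8=9
a = 12: 12+-5=7, 12+-3=9, 12+6=18, 12+8=20
Collecting distinct sums: A + B = {-9, -8, -7, -6, -5, -4, -3, -2, 2, 3, 4, 5, 6, 7, 8, 9, 18, 20}
|A + B| = 18

A + B = {-9, -8, -7, -6, -5, -4, -3, -2, 2, 3, 4, 5, 6, 7, 8, 9, 18, 20}


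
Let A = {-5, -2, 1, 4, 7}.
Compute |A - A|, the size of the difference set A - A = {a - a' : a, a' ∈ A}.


A - A = {a - a' : a, a' ∈ A}; |A| = 5.
Bounds: 2|A|-1 ≤ |A - A| ≤ |A|² - |A| + 1, i.e. 9 ≤ |A - A| ≤ 21.
Note: 0 ∈ A - A always (from a - a). The set is symmetric: if d ∈ A - A then -d ∈ A - A.
Enumerate nonzero differences d = a - a' with a > a' (then include -d):
Positive differences: {3, 6, 9, 12}
Full difference set: {0} ∪ (positive diffs) ∪ (negative diffs).
|A - A| = 1 + 2·4 = 9 (matches direct enumeration: 9).

|A - A| = 9


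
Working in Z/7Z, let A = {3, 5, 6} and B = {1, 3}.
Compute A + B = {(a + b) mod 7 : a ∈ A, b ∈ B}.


Work in Z/7Z: reduce every sum a + b modulo 7.
Enumerate all 6 pairs:
a = 3: 3+1=4, 3+3=6
a = 5: 5+1=6, 5+3=1
a = 6: 6+1=0, 6+3=2
Distinct residues collected: {0, 1, 2, 4, 6}
|A + B| = 5 (out of 7 total residues).

A + B = {0, 1, 2, 4, 6}


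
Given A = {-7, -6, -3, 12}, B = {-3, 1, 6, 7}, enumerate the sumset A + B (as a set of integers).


A + B = {a + b : a ∈ A, b ∈ B}.
Enumerate all |A|·|B| = 4·4 = 16 pairs (a, b) and collect distinct sums.
a = -7: -7+-3=-10, -7+1=-6, -7+6=-1, -7+7=0
a = -6: -6+-3=-9, -6+1=-5, -6+6=0, -6+7=1
a = -3: -3+-3=-6, -3+1=-2, -3+6=3, -3+7=4
a = 12: 12+-3=9, 12+1=13, 12+6=18, 12+7=19
Collecting distinct sums: A + B = {-10, -9, -6, -5, -2, -1, 0, 1, 3, 4, 9, 13, 18, 19}
|A + B| = 14

A + B = {-10, -9, -6, -5, -2, -1, 0, 1, 3, 4, 9, 13, 18, 19}


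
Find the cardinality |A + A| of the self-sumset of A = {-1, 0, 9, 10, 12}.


A + A = {a + a' : a, a' ∈ A}; |A| = 5.
General bounds: 2|A| - 1 ≤ |A + A| ≤ |A|(|A|+1)/2, i.e. 9 ≤ |A + A| ≤ 15.
Lower bound 2|A|-1 is attained iff A is an arithmetic progression.
Enumerate sums a + a' for a ≤ a' (symmetric, so this suffices):
a = -1: -1+-1=-2, -1+0=-1, -1+9=8, -1+10=9, -1+12=11
a = 0: 0+0=0, 0+9=9, 0+10=10, 0+12=12
a = 9: 9+9=18, 9+10=19, 9+12=21
a = 10: 10+10=20, 10+12=22
a = 12: 12+12=24
Distinct sums: {-2, -1, 0, 8, 9, 10, 11, 12, 18, 19, 20, 21, 22, 24}
|A + A| = 14

|A + A| = 14


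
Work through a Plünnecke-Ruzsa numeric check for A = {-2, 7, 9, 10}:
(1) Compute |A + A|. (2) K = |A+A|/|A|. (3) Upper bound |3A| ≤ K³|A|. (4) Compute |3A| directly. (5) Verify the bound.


|A| = 4.
Step 1: Compute A + A by enumerating all 16 pairs.
A + A = {-4, 5, 7, 8, 14, 16, 17, 18, 19, 20}, so |A + A| = 10.
Step 2: Doubling constant K = |A + A|/|A| = 10/4 = 10/4 ≈ 2.5000.
Step 3: Plünnecke-Ruzsa gives |3A| ≤ K³·|A| = (2.5000)³ · 4 ≈ 62.5000.
Step 4: Compute 3A = A + A + A directly by enumerating all triples (a,b,c) ∈ A³; |3A| = 19.
Step 5: Check 19 ≤ 62.5000? Yes ✓.

K = 10/4, Plünnecke-Ruzsa bound K³|A| ≈ 62.5000, |3A| = 19, inequality holds.


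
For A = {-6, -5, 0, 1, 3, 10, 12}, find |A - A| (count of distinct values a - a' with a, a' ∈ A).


A - A = {a - a' : a, a' ∈ A}; |A| = 7.
Bounds: 2|A|-1 ≤ |A - A| ≤ |A|² - |A| + 1, i.e. 13 ≤ |A - A| ≤ 43.
Note: 0 ∈ A - A always (from a - a). The set is symmetric: if d ∈ A - A then -d ∈ A - A.
Enumerate nonzero differences d = a - a' with a > a' (then include -d):
Positive differences: {1, 2, 3, 5, 6, 7, 8, 9, 10, 11, 12, 15, 16, 17, 18}
Full difference set: {0} ∪ (positive diffs) ∪ (negative diffs).
|A - A| = 1 + 2·15 = 31 (matches direct enumeration: 31).

|A - A| = 31


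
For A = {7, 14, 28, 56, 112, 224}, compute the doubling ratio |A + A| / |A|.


|A| = 6.
Compute A + A by enumerating all 36 pairs.
A + A = {14, 21, 28, 35, 42, 56, 63, 70, 84, 112, 119, 126, 140, 168, 224, 231, 238, 252, 280, 336, 448}, so |A + A| = 21.
K = |A + A| / |A| = 21/6 = 7/2 ≈ 3.5000.
Reference: AP of size 6 gives K = 11/6 ≈ 1.8333; a fully generic set of size 6 gives K ≈ 3.5000.

|A| = 6, |A + A| = 21, K = 21/6 = 7/2.


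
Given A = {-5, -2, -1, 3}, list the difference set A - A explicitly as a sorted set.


A - A = {a - a' : a, a' ∈ A}.
Compute a - a' for each ordered pair (a, a'):
a = -5: -5--5=0, -5--2=-3, -5--1=-4, -5-3=-8
a = -2: -2--5=3, -2--2=0, -2--1=-1, -2-3=-5
a = -1: -1--5=4, -1--2=1, -1--1=0, -1-3=-4
a = 3: 3--5=8, 3--2=5, 3--1=4, 3-3=0
Collecting distinct values (and noting 0 appears from a-a):
A - A = {-8, -5, -4, -3, -1, 0, 1, 3, 4, 5, 8}
|A - A| = 11

A - A = {-8, -5, -4, -3, -1, 0, 1, 3, 4, 5, 8}


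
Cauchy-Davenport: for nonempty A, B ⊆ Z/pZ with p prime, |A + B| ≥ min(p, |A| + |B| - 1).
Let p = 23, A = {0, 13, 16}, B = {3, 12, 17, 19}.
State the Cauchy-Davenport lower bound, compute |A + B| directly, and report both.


Cauchy-Davenport: |A + B| ≥ min(p, |A| + |B| - 1) for A, B nonempty in Z/pZ.
|A| = 3, |B| = 4, p = 23.
CD lower bound = min(23, 3 + 4 - 1) = min(23, 6) = 6.
Compute A + B mod 23 directly:
a = 0: 0+3=3, 0+12=12, 0+17=17, 0+19=19
a = 13: 13+3=16, 13+12=2, 13+17=7, 13+19=9
a = 16: 16+3=19, 16+12=5, 16+17=10, 16+19=12
A + B = {2, 3, 5, 7, 9, 10, 12, 16, 17, 19}, so |A + B| = 10.
Verify: 10 ≥ 6? Yes ✓.

CD lower bound = 6, actual |A + B| = 10.


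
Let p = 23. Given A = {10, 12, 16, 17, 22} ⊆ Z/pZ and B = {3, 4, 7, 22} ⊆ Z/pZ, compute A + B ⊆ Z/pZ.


Work in Z/23Z: reduce every sum a + b modulo 23.
Enumerate all 20 pairs:
a = 10: 10+3=13, 10+4=14, 10+7=17, 10+22=9
a = 12: 12+3=15, 12+4=16, 12+7=19, 12+22=11
a = 16: 16+3=19, 16+4=20, 16+7=0, 16+22=15
a = 17: 17+3=20, 17+4=21, 17+7=1, 17+22=16
a = 22: 22+3=2, 22+4=3, 22+7=6, 22+22=21
Distinct residues collected: {0, 1, 2, 3, 6, 9, 11, 13, 14, 15, 16, 17, 19, 20, 21}
|A + B| = 15 (out of 23 total residues).

A + B = {0, 1, 2, 3, 6, 9, 11, 13, 14, 15, 16, 17, 19, 20, 21}


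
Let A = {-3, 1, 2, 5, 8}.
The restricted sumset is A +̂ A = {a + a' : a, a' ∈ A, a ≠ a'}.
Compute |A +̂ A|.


Restricted sumset: A +̂ A = {a + a' : a ∈ A, a' ∈ A, a ≠ a'}.
Equivalently, take A + A and drop any sum 2a that is achievable ONLY as a + a for a ∈ A (i.e. sums representable only with equal summands).
Enumerate pairs (a, a') with a < a' (symmetric, so each unordered pair gives one sum; this covers all a ≠ a'):
  -3 + 1 = -2
  -3 + 2 = -1
  -3 + 5 = 2
  -3 + 8 = 5
  1 + 2 = 3
  1 + 5 = 6
  1 + 8 = 9
  2 + 5 = 7
  2 + 8 = 10
  5 + 8 = 13
Collected distinct sums: {-2, -1, 2, 3, 5, 6, 7, 9, 10, 13}
|A +̂ A| = 10
(Reference bound: |A +̂ A| ≥ 2|A| - 3 for |A| ≥ 2, with |A| = 5 giving ≥ 7.)

|A +̂ A| = 10


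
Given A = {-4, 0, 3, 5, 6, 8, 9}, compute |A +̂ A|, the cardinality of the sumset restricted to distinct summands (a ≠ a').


Restricted sumset: A +̂ A = {a + a' : a ∈ A, a' ∈ A, a ≠ a'}.
Equivalently, take A + A and drop any sum 2a that is achievable ONLY as a + a for a ∈ A (i.e. sums representable only with equal summands).
Enumerate pairs (a, a') with a < a' (symmetric, so each unordered pair gives one sum; this covers all a ≠ a'):
  -4 + 0 = -4
  -4 + 3 = -1
  -4 + 5 = 1
  -4 + 6 = 2
  -4 + 8 = 4
  -4 + 9 = 5
  0 + 3 = 3
  0 + 5 = 5
  0 + 6 = 6
  0 + 8 = 8
  0 + 9 = 9
  3 + 5 = 8
  3 + 6 = 9
  3 + 8 = 11
  3 + 9 = 12
  5 + 6 = 11
  5 + 8 = 13
  5 + 9 = 14
  6 + 8 = 14
  6 + 9 = 15
  8 + 9 = 17
Collected distinct sums: {-4, -1, 1, 2, 3, 4, 5, 6, 8, 9, 11, 12, 13, 14, 15, 17}
|A +̂ A| = 16
(Reference bound: |A +̂ A| ≥ 2|A| - 3 for |A| ≥ 2, with |A| = 7 giving ≥ 11.)

|A +̂ A| = 16


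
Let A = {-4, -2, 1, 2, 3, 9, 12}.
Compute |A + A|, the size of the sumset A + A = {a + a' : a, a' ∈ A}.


A + A = {a + a' : a, a' ∈ A}; |A| = 7.
General bounds: 2|A| - 1 ≤ |A + A| ≤ |A|(|A|+1)/2, i.e. 13 ≤ |A + A| ≤ 28.
Lower bound 2|A|-1 is attained iff A is an arithmetic progression.
Enumerate sums a + a' for a ≤ a' (symmetric, so this suffices):
a = -4: -4+-4=-8, -4+-2=-6, -4+1=-3, -4+2=-2, -4+3=-1, -4+9=5, -4+12=8
a = -2: -2+-2=-4, -2+1=-1, -2+2=0, -2+3=1, -2+9=7, -2+12=10
a = 1: 1+1=2, 1+2=3, 1+3=4, 1+9=10, 1+12=13
a = 2: 2+2=4, 2+3=5, 2+9=11, 2+12=14
a = 3: 3+3=6, 3+9=12, 3+12=15
a = 9: 9+9=18, 9+12=21
a = 12: 12+12=24
Distinct sums: {-8, -6, -4, -3, -2, -1, 0, 1, 2, 3, 4, 5, 6, 7, 8, 10, 11, 12, 13, 14, 15, 18, 21, 24}
|A + A| = 24

|A + A| = 24


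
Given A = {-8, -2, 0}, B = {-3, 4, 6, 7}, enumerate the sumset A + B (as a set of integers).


A + B = {a + b : a ∈ A, b ∈ B}.
Enumerate all |A|·|B| = 3·4 = 12 pairs (a, b) and collect distinct sums.
a = -8: -8+-3=-11, -8+4=-4, -8+6=-2, -8+7=-1
a = -2: -2+-3=-5, -2+4=2, -2+6=4, -2+7=5
a = 0: 0+-3=-3, 0+4=4, 0+6=6, 0+7=7
Collecting distinct sums: A + B = {-11, -5, -4, -3, -2, -1, 2, 4, 5, 6, 7}
|A + B| = 11

A + B = {-11, -5, -4, -3, -2, -1, 2, 4, 5, 6, 7}


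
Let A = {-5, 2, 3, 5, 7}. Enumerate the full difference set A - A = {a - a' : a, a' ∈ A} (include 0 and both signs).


A - A = {a - a' : a, a' ∈ A}.
Compute a - a' for each ordered pair (a, a'):
a = -5: -5--5=0, -5-2=-7, -5-3=-8, -5-5=-10, -5-7=-12
a = 2: 2--5=7, 2-2=0, 2-3=-1, 2-5=-3, 2-7=-5
a = 3: 3--5=8, 3-2=1, 3-3=0, 3-5=-2, 3-7=-4
a = 5: 5--5=10, 5-2=3, 5-3=2, 5-5=0, 5-7=-2
a = 7: 7--5=12, 7-2=5, 7-3=4, 7-5=2, 7-7=0
Collecting distinct values (and noting 0 appears from a-a):
A - A = {-12, -10, -8, -7, -5, -4, -3, -2, -1, 0, 1, 2, 3, 4, 5, 7, 8, 10, 12}
|A - A| = 19

A - A = {-12, -10, -8, -7, -5, -4, -3, -2, -1, 0, 1, 2, 3, 4, 5, 7, 8, 10, 12}


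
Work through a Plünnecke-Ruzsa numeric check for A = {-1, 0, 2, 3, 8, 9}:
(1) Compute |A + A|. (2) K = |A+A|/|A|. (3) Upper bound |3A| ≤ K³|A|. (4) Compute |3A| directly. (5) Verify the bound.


|A| = 6.
Step 1: Compute A + A by enumerating all 36 pairs.
A + A = {-2, -1, 0, 1, 2, 3, 4, 5, 6, 7, 8, 9, 10, 11, 12, 16, 17, 18}, so |A + A| = 18.
Step 2: Doubling constant K = |A + A|/|A| = 18/6 = 18/6 ≈ 3.0000.
Step 3: Plünnecke-Ruzsa gives |3A| ≤ K³·|A| = (3.0000)³ · 6 ≈ 162.0000.
Step 4: Compute 3A = A + A + A directly by enumerating all triples (a,b,c) ∈ A³; |3A| = 29.
Step 5: Check 29 ≤ 162.0000? Yes ✓.

K = 18/6, Plünnecke-Ruzsa bound K³|A| ≈ 162.0000, |3A| = 29, inequality holds.


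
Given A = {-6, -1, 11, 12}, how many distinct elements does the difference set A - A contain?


A - A = {a - a' : a, a' ∈ A}; |A| = 4.
Bounds: 2|A|-1 ≤ |A - A| ≤ |A|² - |A| + 1, i.e. 7 ≤ |A - A| ≤ 13.
Note: 0 ∈ A - A always (from a - a). The set is symmetric: if d ∈ A - A then -d ∈ A - A.
Enumerate nonzero differences d = a - a' with a > a' (then include -d):
Positive differences: {1, 5, 12, 13, 17, 18}
Full difference set: {0} ∪ (positive diffs) ∪ (negative diffs).
|A - A| = 1 + 2·6 = 13 (matches direct enumeration: 13).

|A - A| = 13


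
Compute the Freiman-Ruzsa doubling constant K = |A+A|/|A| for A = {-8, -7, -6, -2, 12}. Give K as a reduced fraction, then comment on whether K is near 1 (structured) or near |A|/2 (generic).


|A| = 5.
Compute A + A by enumerating all 25 pairs.
A + A = {-16, -15, -14, -13, -12, -10, -9, -8, -4, 4, 5, 6, 10, 24}, so |A + A| = 14.
K = |A + A| / |A| = 14/5 (already in lowest terms) ≈ 2.8000.
Reference: AP of size 5 gives K = 9/5 ≈ 1.8000; a fully generic set of size 5 gives K ≈ 3.0000.

|A| = 5, |A + A| = 14, K = 14/5.


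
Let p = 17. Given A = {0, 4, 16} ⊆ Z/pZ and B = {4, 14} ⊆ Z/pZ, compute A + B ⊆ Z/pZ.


Work in Z/17Z: reduce every sum a + b modulo 17.
Enumerate all 6 pairs:
a = 0: 0+4=4, 0+14=14
a = 4: 4+4=8, 4+14=1
a = 16: 16+4=3, 16+14=13
Distinct residues collected: {1, 3, 4, 8, 13, 14}
|A + B| = 6 (out of 17 total residues).

A + B = {1, 3, 4, 8, 13, 14}


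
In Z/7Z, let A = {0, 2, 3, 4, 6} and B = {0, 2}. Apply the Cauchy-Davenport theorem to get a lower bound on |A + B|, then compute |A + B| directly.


Cauchy-Davenport: |A + B| ≥ min(p, |A| + |B| - 1) for A, B nonempty in Z/pZ.
|A| = 5, |B| = 2, p = 7.
CD lower bound = min(7, 5 + 2 - 1) = min(7, 6) = 6.
Compute A + B mod 7 directly:
a = 0: 0+0=0, 0+2=2
a = 2: 2+0=2, 2+2=4
a = 3: 3+0=3, 3+2=5
a = 4: 4+0=4, 4+2=6
a = 6: 6+0=6, 6+2=1
A + B = {0, 1, 2, 3, 4, 5, 6}, so |A + B| = 7.
Verify: 7 ≥ 6? Yes ✓.

CD lower bound = 6, actual |A + B| = 7.


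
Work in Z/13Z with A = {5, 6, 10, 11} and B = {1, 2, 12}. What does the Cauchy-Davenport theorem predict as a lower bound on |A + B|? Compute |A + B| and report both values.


Cauchy-Davenport: |A + B| ≥ min(p, |A| + |B| - 1) for A, B nonempty in Z/pZ.
|A| = 4, |B| = 3, p = 13.
CD lower bound = min(13, 4 + 3 - 1) = min(13, 6) = 6.
Compute A + B mod 13 directly:
a = 5: 5+1=6, 5+2=7, 5+12=4
a = 6: 6+1=7, 6+2=8, 6+12=5
a = 10: 10+1=11, 10+2=12, 10+12=9
a = 11: 11+1=12, 11+2=0, 11+12=10
A + B = {0, 4, 5, 6, 7, 8, 9, 10, 11, 12}, so |A + B| = 10.
Verify: 10 ≥ 6? Yes ✓.

CD lower bound = 6, actual |A + B| = 10.


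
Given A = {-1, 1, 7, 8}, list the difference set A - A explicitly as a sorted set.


A - A = {a - a' : a, a' ∈ A}.
Compute a - a' for each ordered pair (a, a'):
a = -1: -1--1=0, -1-1=-2, -1-7=-8, -1-8=-9
a = 1: 1--1=2, 1-1=0, 1-7=-6, 1-8=-7
a = 7: 7--1=8, 7-1=6, 7-7=0, 7-8=-1
a = 8: 8--1=9, 8-1=7, 8-7=1, 8-8=0
Collecting distinct values (and noting 0 appears from a-a):
A - A = {-9, -8, -7, -6, -2, -1, 0, 1, 2, 6, 7, 8, 9}
|A - A| = 13

A - A = {-9, -8, -7, -6, -2, -1, 0, 1, 2, 6, 7, 8, 9}
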